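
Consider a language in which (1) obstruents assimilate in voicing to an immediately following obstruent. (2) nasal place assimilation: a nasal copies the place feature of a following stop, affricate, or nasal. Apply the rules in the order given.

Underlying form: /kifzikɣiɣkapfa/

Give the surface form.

Rule 1: /f/ before /z/ (voiced) → [v]
Rule 1: /k/ before /ɣ/ (voiced) → [g]
Rule 1: /ɣ/ before /k/ (voiceless) → [x]
After rule 1: kivzigɣixkapfa
Rule 2: no segment meets the rule's conditions; no change.

[kivzigɣixkapfa]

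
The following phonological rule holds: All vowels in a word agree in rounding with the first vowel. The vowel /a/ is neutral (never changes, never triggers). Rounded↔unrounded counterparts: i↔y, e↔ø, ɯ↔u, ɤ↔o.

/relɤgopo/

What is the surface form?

/o/ harmonizes with /e/ ([-round]) → [ɤ]
/o/ harmonizes with /e/ ([-round]) → [ɤ]

[relɤgɤpɤ]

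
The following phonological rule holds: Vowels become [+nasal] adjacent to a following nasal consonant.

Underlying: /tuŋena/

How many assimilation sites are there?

2

/u/ before nasal /ŋ/ → [ũ]
/e/ before nasal /n/ → [ẽ]
2 segments change.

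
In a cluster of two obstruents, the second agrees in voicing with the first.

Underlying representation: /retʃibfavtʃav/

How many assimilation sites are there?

/f/ after /b/ (voiced) → [v]
/tʃ/ after /v/ (voiced) → [dʒ]
2 segments change.

2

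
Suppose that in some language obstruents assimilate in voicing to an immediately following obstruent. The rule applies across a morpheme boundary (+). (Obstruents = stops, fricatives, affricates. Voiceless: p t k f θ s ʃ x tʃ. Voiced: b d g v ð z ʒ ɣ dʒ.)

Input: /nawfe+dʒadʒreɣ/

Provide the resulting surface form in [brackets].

[nawfe+dʒadʒreɣ]

no segment meets the rule's conditions; no change.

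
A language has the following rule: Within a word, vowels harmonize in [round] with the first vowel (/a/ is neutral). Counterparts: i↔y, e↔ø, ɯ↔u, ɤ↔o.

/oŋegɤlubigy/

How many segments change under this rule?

/e/ harmonizes with /o/ ([+round]) → [ø]
/ɤ/ harmonizes with /o/ ([+round]) → [o]
/i/ harmonizes with /o/ ([+round]) → [y]
3 segments change.

3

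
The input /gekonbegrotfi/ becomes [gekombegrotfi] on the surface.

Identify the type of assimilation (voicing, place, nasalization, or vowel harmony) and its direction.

/n/→[m].
Each target copies a feature from the following segment, so the direction is regressive.

place assimilation, regressive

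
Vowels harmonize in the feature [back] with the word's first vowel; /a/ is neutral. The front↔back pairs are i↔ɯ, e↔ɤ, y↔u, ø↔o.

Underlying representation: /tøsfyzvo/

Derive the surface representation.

[tøsfyzvø]

/o/ harmonizes with /ø/ ([-back]) → [ø]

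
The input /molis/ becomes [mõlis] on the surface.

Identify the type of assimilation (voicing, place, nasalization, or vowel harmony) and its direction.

/o/→[õ].
Each target copies a feature from the preceding segment, so the direction is progressive.

nasalization, progressive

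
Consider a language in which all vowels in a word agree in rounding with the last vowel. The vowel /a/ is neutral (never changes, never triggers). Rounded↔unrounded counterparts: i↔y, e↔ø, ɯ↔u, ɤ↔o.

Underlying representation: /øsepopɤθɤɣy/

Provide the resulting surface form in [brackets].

/e/ harmonizes with /y/ ([+round]) → [ø]
/ɤ/ harmonizes with /y/ ([+round]) → [o]
/ɤ/ harmonizes with /y/ ([+round]) → [o]

[øsøpopoθoɣy]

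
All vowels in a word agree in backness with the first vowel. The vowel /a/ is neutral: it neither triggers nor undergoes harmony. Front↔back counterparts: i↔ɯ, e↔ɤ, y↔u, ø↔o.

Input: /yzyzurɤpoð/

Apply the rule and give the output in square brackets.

/u/ harmonizes with /y/ ([-back]) → [y]
/ɤ/ harmonizes with /y/ ([-back]) → [e]
/o/ harmonizes with /y/ ([-back]) → [ø]

[yzyzyrepøð]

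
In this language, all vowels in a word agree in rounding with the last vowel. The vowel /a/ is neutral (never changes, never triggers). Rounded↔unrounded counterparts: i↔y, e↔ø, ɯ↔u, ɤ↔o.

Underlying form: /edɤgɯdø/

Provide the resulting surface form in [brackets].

[ødogudø]

/e/ harmonizes with /ø/ ([+round]) → [ø]
/ɤ/ harmonizes with /ø/ ([+round]) → [o]
/ɯ/ harmonizes with /ø/ ([+round]) → [u]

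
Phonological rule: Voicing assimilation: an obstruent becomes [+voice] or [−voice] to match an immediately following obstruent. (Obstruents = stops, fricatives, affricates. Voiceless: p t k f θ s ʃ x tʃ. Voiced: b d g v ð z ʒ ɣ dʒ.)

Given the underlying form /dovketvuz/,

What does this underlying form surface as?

/v/ before /k/ (voiceless) → [f]
/t/ before /v/ (voiced) → [d]

[dofkedvuz]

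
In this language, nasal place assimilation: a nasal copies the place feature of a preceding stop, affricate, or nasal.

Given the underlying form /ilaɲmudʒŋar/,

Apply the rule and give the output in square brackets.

[ilaɲɲudʒɲar]

/m/ after /ɲ/ (palatal) → [ɲ]
/ŋ/ after /dʒ/ (palatal) → [ɲ]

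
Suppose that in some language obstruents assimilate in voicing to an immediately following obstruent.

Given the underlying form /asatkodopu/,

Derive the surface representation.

[asatkodopu]

no segment meets the rule's conditions; no change.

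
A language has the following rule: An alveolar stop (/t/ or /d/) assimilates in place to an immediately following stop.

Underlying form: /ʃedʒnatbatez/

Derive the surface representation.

[ʃedʒnapbatez]

/t/ before /b/ (labial) → [p]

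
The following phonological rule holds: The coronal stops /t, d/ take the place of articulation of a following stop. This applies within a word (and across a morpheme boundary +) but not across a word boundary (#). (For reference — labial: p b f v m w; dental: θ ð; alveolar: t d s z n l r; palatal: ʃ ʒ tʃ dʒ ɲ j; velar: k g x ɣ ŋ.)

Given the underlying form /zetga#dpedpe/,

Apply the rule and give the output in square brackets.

[zekga#bpebpe]

/t/ before /g/ (velar) → [k]
/d/ before /p/ (labial) → [b]
/d/ before /p/ (labial) → [b]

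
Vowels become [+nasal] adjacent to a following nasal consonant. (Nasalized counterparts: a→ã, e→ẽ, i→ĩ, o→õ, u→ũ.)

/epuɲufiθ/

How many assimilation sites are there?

1

/u/ before nasal /ɲ/ → [ũ]
1 segment changes.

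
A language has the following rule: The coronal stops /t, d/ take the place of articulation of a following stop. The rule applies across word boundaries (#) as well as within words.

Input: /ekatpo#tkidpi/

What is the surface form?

[ekappo#kkibpi]

/t/ before /p/ (labial) → [p]
/t/ before /k/ (velar) → [k]
/d/ before /p/ (labial) → [b]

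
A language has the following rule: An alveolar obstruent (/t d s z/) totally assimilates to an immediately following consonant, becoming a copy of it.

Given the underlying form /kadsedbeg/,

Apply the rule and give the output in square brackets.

[kassebbeg]

/d/ before /s/ → [s] (total assimilation)
/d/ before /b/ → [b] (total assimilation)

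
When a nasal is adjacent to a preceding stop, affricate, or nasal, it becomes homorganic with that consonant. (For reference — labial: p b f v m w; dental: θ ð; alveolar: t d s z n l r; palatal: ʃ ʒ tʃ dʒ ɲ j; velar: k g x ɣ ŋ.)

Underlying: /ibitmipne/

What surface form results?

[ibitnipme]

/m/ after /t/ (alveolar) → [n]
/n/ after /p/ (labial) → [m]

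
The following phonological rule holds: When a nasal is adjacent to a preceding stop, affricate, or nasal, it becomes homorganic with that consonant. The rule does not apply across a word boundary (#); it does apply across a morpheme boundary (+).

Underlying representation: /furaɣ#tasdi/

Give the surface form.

no segment meets the rule's conditions; no change.

[furaɣ#tasdi]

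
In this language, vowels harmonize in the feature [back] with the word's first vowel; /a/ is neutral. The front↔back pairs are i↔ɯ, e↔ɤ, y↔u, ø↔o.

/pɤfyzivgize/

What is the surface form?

/y/ harmonizes with /ɤ/ ([+back]) → [u]
/i/ harmonizes with /ɤ/ ([+back]) → [ɯ]
/i/ harmonizes with /ɤ/ ([+back]) → [ɯ]
/e/ harmonizes with /ɤ/ ([+back]) → [ɤ]

[pɤfuzɯvgɯzɤ]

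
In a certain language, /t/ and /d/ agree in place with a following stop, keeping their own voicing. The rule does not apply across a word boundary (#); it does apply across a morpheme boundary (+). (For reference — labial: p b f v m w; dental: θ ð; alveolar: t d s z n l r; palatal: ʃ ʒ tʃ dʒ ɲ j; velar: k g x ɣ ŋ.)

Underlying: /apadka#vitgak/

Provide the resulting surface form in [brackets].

/d/ before /k/ (velar) → [g]
/t/ before /g/ (velar) → [k]

[apagka#vikgak]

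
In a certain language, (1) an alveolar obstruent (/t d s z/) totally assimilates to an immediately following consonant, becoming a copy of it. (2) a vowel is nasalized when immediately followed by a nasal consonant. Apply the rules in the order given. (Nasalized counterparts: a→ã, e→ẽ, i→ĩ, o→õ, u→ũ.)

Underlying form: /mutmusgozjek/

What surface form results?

[mũmmuggojjek]

Rule 1: /t/ before /m/ → [m] (total assimilation)
Rule 1: /s/ before /g/ → [g] (total assimilation)
Rule 1: /z/ before /j/ → [j] (total assimilation)
After rule 1: mummuggojjek
Rule 2: /u/ before nasal /m/ → [ũ]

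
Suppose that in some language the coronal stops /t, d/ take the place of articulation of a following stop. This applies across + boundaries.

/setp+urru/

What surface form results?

/t/ before /p/ (labial) → [p]

[sepp+urru]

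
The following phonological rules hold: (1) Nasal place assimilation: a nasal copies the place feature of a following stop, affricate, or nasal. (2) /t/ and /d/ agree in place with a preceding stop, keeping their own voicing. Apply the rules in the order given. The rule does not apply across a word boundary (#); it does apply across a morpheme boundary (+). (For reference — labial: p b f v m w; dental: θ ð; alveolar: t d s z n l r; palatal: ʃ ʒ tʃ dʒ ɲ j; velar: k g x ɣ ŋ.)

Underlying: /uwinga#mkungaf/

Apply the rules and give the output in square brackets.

[uwiŋga#ŋkuŋgaf]

Rule 1: /n/ before /g/ (velar) → [ŋ]
Rule 1: /m/ before /k/ (velar) → [ŋ]
Rule 1: /n/ before /g/ (velar) → [ŋ]
After rule 1: uwiŋga#ŋkuŋgaf
Rule 2: no segment meets the rule's conditions; no change.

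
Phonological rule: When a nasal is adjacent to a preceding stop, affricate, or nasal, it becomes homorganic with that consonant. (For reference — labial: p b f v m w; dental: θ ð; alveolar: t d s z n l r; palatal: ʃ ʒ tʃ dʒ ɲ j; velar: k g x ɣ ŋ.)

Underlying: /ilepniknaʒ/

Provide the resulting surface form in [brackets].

[ilepmikŋaʒ]

/n/ after /p/ (labial) → [m]
/n/ after /k/ (velar) → [ŋ]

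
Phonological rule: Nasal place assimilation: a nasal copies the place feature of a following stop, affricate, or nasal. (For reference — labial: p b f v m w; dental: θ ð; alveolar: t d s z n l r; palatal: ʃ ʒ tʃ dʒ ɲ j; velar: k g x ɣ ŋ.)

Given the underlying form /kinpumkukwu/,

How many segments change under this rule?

/n/ before /p/ (labial) → [m]
/m/ before /k/ (velar) → [ŋ]
2 segments change.

2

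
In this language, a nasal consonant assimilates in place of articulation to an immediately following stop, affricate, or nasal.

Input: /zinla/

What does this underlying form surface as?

no segment meets the rule's conditions; no change.

[zinla]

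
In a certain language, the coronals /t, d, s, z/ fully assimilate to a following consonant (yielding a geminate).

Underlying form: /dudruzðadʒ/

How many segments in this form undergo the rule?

/d/ before /r/ → [r] (total assimilation)
/z/ before /ð/ → [ð] (total assimilation)
2 segments change.

2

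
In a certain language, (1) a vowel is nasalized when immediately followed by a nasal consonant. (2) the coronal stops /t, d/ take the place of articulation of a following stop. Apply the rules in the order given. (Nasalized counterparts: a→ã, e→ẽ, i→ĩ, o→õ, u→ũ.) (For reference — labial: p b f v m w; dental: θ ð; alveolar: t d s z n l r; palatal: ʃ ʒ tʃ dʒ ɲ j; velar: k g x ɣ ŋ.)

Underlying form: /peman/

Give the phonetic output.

Rule 1: /e/ before nasal /m/ → [ẽ]
Rule 1: /a/ before nasal /n/ → [ã]
After rule 1: pẽmãn
Rule 2: no segment meets the rule's conditions; no change.

[pẽmãn]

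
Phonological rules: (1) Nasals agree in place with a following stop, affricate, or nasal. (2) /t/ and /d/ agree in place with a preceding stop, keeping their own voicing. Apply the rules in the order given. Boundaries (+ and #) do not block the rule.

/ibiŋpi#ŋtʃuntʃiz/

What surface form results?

[ibimpi#ɲtʃuɲtʃiz]

Rule 1: /ŋ/ before /p/ (labial) → [m]
Rule 1: /ŋ/ before /tʃ/ (palatal) → [ɲ]
Rule 1: /n/ before /tʃ/ (palatal) → [ɲ]
After rule 1: ibimpi#ɲtʃuɲtʃiz
Rule 2: no segment meets the rule's conditions; no change.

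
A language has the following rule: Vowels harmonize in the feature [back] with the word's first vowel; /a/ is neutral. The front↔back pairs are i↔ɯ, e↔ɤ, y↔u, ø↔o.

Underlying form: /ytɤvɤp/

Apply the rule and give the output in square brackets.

[ytevep]

/ɤ/ harmonizes with /y/ ([-back]) → [e]
/ɤ/ harmonizes with /y/ ([-back]) → [e]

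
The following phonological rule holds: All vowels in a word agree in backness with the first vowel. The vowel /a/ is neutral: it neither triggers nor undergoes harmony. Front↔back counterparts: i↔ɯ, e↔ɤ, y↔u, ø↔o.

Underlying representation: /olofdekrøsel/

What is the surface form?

/e/ harmonizes with /o/ ([+back]) → [ɤ]
/ø/ harmonizes with /o/ ([+back]) → [o]
/e/ harmonizes with /o/ ([+back]) → [ɤ]

[olofdɤkrosɤl]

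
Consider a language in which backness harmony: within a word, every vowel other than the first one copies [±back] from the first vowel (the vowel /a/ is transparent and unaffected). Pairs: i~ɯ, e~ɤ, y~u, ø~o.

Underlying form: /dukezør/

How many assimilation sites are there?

2

/e/ harmonizes with /u/ ([+back]) → [ɤ]
/ø/ harmonizes with /u/ ([+back]) → [o]
2 segments change.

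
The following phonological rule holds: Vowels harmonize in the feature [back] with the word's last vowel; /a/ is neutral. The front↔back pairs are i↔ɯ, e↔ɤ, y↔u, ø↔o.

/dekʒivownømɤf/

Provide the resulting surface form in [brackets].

[dɤkʒɯvownomɤf]

/e/ harmonizes with /ɤ/ ([+back]) → [ɤ]
/i/ harmonizes with /ɤ/ ([+back]) → [ɯ]
/ø/ harmonizes with /ɤ/ ([+back]) → [o]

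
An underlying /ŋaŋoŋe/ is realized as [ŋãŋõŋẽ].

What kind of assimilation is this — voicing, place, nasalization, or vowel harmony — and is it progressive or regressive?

nasalization, progressive

/a/→[ã] /o/→[õ] /e/→[ẽ].
Each target copies a feature from the preceding segment, so the direction is progressive.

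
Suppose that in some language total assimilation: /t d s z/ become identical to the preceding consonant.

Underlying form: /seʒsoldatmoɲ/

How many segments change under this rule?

/s/ after /ʒ/ → [ʒ] (total assimilation)
/d/ after /l/ → [l] (total assimilation)
2 segments change.

2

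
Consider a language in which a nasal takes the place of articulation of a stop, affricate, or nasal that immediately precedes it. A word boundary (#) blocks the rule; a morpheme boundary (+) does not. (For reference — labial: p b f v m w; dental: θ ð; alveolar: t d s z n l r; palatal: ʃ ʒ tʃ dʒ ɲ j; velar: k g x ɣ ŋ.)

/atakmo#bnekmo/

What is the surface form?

[atakŋo#bmekŋo]

/m/ after /k/ (velar) → [ŋ]
/n/ after /b/ (labial) → [m]
/m/ after /k/ (velar) → [ŋ]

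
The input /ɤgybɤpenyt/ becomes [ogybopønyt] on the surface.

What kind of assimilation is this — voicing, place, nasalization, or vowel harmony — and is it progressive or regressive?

vowel harmony, regressive

/ɤ/→[o] /ɤ/→[o] /e/→[ø].
Vowels agree with the last vowel, so the harmony is regressive.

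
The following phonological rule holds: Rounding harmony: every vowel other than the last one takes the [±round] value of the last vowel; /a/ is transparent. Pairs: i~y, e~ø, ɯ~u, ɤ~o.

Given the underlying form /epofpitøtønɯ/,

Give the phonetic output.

[epɤfpitetenɯ]

/o/ harmonizes with /ɯ/ ([-round]) → [ɤ]
/ø/ harmonizes with /ɯ/ ([-round]) → [e]
/ø/ harmonizes with /ɯ/ ([-round]) → [e]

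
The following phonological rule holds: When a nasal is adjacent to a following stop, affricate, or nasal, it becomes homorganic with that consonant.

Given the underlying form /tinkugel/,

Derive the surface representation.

[tiŋkugel]

/n/ before /k/ (velar) → [ŋ]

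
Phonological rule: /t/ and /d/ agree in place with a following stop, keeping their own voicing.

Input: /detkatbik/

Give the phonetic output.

/t/ before /k/ (velar) → [k]
/t/ before /b/ (labial) → [p]

[dekkapbik]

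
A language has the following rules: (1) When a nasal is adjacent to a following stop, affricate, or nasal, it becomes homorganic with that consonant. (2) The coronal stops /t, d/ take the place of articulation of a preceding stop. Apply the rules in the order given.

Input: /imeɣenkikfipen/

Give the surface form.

Rule 1: /n/ before /k/ (velar) → [ŋ]
After rule 1: imeɣeŋkikfipen
Rule 2: no segment meets the rule's conditions; no change.

[imeɣeŋkikfipen]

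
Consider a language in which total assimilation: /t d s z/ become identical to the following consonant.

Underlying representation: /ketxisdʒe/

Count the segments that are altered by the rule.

2

/t/ before /x/ → [x] (total assimilation)
/s/ before /dʒ/ → [dʒ] (total assimilation)
2 segments change.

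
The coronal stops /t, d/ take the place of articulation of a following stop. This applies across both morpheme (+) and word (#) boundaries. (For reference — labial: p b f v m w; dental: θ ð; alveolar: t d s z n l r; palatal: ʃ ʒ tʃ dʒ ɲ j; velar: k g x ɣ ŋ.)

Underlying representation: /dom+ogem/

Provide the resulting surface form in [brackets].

[dom+ogem]

no segment meets the rule's conditions; no change.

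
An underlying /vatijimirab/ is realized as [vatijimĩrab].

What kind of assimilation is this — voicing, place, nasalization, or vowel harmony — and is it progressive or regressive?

nasalization, progressive

/i/→[ĩ].
Each target copies a feature from the preceding segment, so the direction is progressive.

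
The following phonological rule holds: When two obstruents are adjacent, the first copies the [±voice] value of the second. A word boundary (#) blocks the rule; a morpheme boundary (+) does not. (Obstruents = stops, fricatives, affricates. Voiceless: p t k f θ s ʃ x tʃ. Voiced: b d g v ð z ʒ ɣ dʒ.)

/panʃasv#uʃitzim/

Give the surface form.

[panʃazv#uʃidzim]

/s/ before /v/ (voiced) → [z]
/t/ before /z/ (voiced) → [d]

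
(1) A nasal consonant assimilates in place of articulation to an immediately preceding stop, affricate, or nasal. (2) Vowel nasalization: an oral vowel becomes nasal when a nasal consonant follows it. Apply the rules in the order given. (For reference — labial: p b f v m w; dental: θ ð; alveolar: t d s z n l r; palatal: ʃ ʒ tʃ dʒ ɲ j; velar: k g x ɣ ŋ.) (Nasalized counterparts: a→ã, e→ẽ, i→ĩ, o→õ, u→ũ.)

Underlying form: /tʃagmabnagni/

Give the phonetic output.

[tʃagŋabmagŋi]

Rule 1: /m/ after /g/ (velar) → [ŋ]
Rule 1: /n/ after /b/ (labial) → [m]
Rule 1: /n/ after /g/ (velar) → [ŋ]
After rule 1: tʃagŋabmagŋi
Rule 2: no segment meets the rule's conditions; no change.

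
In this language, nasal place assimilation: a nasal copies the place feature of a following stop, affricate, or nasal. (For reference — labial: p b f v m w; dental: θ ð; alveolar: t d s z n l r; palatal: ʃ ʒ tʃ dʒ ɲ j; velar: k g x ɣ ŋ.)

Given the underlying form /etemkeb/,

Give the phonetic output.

/m/ before /k/ (velar) → [ŋ]

[eteŋkeb]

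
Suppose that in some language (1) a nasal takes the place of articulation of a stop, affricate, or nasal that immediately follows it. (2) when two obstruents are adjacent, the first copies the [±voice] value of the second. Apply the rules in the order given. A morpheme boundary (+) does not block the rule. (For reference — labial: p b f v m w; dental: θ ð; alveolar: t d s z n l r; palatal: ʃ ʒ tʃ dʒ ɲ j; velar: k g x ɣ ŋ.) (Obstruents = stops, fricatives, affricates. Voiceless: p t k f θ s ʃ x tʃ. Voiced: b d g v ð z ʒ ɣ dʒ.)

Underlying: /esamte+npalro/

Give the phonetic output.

Rule 1: /m/ before /t/ (alveolar) → [n]
Rule 1: /n/ before /p/ (labial) → [m]
After rule 1: esante+mpalro
Rule 2: no segment meets the rule's conditions; no change.

[esante+mpalro]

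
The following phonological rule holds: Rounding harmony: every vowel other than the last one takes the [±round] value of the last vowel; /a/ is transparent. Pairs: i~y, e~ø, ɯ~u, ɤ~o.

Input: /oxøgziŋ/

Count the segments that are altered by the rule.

2

/o/ harmonizes with /i/ ([-round]) → [ɤ]
/ø/ harmonizes with /i/ ([-round]) → [e]
2 segments change.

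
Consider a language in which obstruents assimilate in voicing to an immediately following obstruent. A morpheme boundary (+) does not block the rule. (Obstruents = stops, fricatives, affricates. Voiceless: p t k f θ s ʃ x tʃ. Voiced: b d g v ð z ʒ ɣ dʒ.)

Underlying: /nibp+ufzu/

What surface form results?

[nipp+uvzu]

/b/ before /p/ (voiceless) → [p]
/f/ before /z/ (voiced) → [v]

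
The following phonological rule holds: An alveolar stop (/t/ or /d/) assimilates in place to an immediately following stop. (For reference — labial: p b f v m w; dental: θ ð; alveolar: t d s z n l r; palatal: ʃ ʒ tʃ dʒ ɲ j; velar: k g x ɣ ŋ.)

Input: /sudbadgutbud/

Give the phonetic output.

/d/ before /b/ (labial) → [b]
/d/ before /g/ (velar) → [g]
/t/ before /b/ (labial) → [p]

[subbaggupbud]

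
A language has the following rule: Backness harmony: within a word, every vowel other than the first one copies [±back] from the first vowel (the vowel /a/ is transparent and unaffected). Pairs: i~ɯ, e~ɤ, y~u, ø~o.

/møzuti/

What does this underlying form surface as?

/u/ harmonizes with /ø/ ([-back]) → [y]

[møzyti]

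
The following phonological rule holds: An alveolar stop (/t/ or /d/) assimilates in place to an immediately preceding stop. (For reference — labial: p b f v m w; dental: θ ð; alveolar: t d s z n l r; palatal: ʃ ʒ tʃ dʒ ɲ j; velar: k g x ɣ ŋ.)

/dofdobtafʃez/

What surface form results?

[dofdobpafʃez]

/t/ after /b/ (labial) → [p]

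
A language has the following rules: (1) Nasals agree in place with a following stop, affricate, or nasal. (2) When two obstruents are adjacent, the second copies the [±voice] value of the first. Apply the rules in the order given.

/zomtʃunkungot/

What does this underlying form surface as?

Rule 1: /m/ before /tʃ/ (palatal) → [ɲ]
Rule 1: /n/ before /k/ (velar) → [ŋ]
Rule 1: /n/ before /g/ (velar) → [ŋ]
After rule 1: zoɲtʃuŋkuŋgot
Rule 2: no segment meets the rule's conditions; no change.

[zoɲtʃuŋkuŋgot]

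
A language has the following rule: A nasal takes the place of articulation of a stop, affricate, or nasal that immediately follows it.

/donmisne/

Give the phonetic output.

/n/ before /m/ (labial) → [m]

[dommisne]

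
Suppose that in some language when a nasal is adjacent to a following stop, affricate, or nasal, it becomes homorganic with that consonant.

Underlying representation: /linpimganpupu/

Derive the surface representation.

[limpiŋgampupu]

/n/ before /p/ (labial) → [m]
/m/ before /g/ (velar) → [ŋ]
/n/ before /p/ (labial) → [m]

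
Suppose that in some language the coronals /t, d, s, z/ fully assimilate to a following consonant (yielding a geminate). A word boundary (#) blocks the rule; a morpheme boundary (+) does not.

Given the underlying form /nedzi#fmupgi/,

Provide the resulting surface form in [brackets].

/d/ before /z/ → [z] (total assimilation)

[nezzi#fmupgi]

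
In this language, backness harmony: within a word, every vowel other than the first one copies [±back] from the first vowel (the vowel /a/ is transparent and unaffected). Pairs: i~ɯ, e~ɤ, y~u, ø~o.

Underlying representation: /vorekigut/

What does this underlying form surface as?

/e/ harmonizes with /o/ ([+back]) → [ɤ]
/i/ harmonizes with /o/ ([+back]) → [ɯ]

[vorɤkɯgut]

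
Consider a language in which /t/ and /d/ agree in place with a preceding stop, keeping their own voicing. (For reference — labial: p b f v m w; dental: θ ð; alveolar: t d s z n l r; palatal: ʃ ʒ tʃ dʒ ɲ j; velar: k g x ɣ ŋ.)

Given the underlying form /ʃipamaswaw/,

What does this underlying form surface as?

[ʃipamaswaw]

no segment meets the rule's conditions; no change.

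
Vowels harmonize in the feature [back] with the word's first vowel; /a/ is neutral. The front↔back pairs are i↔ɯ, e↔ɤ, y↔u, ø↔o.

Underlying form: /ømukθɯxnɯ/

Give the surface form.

/u/ harmonizes with /ø/ ([-back]) → [y]
/ɯ/ harmonizes with /ø/ ([-back]) → [i]
/ɯ/ harmonizes with /ø/ ([-back]) → [i]

[ømykθixni]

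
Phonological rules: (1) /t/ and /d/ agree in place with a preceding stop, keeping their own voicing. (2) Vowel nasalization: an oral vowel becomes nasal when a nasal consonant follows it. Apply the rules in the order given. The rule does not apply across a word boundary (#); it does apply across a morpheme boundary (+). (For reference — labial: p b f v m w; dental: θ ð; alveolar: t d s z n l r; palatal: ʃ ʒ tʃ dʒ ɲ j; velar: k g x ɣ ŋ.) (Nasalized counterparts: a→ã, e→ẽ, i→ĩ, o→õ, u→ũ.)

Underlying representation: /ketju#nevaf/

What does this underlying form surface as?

[ketju#nevaf]

Rule 1: no segment meets the rule's conditions; no change.
After rule 1: ketju#nevaf
Rule 2: no segment meets the rule's conditions; no change.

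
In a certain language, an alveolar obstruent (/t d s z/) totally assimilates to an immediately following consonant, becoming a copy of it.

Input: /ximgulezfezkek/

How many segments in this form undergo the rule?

2

/z/ before /f/ → [f] (total assimilation)
/z/ before /k/ → [k] (total assimilation)
2 segments change.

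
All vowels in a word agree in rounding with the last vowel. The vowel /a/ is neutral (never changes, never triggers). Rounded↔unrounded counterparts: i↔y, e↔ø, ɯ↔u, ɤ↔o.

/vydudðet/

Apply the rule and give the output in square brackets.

[vidɯdðet]

/y/ harmonizes with /e/ ([-round]) → [i]
/u/ harmonizes with /e/ ([-round]) → [ɯ]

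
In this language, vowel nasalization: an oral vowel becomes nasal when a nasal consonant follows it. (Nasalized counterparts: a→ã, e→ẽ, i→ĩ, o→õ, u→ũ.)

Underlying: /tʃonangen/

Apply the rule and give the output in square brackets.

[tʃõnãngẽn]

/o/ before nasal /n/ → [õ]
/a/ before nasal /n/ → [ã]
/e/ before nasal /n/ → [ẽ]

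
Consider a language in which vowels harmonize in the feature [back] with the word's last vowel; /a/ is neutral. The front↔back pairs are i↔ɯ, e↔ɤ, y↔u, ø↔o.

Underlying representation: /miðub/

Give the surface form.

/i/ harmonizes with /u/ ([+back]) → [ɯ]

[mɯðub]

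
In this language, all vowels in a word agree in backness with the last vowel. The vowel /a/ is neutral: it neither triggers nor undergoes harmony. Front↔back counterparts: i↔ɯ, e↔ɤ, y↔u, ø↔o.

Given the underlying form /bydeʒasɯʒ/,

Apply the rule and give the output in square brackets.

/y/ harmonizes with /ɯ/ ([+back]) → [u]
/e/ harmonizes with /ɯ/ ([+back]) → [ɤ]

[budɤʒasɯʒ]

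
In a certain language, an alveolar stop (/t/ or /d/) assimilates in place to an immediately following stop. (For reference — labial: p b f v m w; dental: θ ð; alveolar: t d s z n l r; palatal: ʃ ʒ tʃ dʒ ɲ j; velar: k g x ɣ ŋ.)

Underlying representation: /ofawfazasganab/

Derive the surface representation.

[ofawfazasganab]

no segment meets the rule's conditions; no change.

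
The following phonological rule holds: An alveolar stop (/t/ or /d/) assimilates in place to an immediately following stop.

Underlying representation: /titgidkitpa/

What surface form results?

/t/ before /g/ (velar) → [k]
/d/ before /k/ (velar) → [g]
/t/ before /p/ (labial) → [p]

[tikgigkippa]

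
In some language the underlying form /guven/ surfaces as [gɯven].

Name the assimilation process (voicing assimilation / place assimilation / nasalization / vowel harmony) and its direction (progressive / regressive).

vowel harmony, regressive

/u/→[ɯ].
Vowels agree with the last vowel, so the harmony is regressive.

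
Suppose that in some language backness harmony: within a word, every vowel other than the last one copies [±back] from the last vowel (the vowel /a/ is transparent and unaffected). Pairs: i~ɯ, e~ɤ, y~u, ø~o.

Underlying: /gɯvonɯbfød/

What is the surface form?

[givønibfød]

/ɯ/ harmonizes with /ø/ ([-back]) → [i]
/o/ harmonizes with /ø/ ([-back]) → [ø]
/ɯ/ harmonizes with /ø/ ([-back]) → [i]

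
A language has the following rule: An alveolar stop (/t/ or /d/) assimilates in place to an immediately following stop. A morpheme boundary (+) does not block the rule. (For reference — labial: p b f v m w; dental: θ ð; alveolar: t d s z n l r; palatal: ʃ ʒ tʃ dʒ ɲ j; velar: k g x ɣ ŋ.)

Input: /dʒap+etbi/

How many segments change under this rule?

1

/t/ before /b/ (labial) → [p]
1 segment changes.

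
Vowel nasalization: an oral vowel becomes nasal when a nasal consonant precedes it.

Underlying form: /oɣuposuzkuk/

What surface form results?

[oɣuposuzkuk]

no segment meets the rule's conditions; no change.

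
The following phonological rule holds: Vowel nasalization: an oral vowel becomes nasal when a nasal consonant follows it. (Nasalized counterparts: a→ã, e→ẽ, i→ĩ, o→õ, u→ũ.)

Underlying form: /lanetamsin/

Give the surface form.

[lãnetãmsĩn]

/a/ before nasal /n/ → [ã]
/a/ before nasal /m/ → [ã]
/i/ before nasal /n/ → [ĩ]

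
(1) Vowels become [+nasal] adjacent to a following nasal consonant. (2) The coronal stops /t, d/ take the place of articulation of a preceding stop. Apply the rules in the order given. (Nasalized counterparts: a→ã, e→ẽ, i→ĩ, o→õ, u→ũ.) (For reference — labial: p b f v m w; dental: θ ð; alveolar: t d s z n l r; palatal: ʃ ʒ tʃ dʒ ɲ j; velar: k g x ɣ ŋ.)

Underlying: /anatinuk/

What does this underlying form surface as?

Rule 1: /a/ before nasal /n/ → [ã]
Rule 1: /i/ before nasal /n/ → [ĩ]
After rule 1: ãnatĩnuk
Rule 2: no segment meets the rule's conditions; no change.

[ãnatĩnuk]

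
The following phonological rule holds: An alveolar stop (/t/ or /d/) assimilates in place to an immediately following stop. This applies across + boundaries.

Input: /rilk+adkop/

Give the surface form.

[rilk+agkop]

/d/ before /k/ (velar) → [g]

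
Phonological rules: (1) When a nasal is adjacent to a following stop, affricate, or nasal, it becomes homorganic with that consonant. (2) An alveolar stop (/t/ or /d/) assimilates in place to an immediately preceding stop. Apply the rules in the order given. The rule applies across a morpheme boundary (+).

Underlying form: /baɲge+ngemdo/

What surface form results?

Rule 1: /ɲ/ before /g/ (velar) → [ŋ]
Rule 1: /n/ before /g/ (velar) → [ŋ]
Rule 1: /m/ before /d/ (alveolar) → [n]
After rule 1: baŋge+ŋgendo
Rule 2: no segment meets the rule's conditions; no change.

[baŋge+ŋgendo]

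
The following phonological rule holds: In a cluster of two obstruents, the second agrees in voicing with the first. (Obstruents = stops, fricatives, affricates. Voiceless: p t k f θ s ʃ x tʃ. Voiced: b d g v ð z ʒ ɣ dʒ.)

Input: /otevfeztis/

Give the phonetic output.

[otevvezdis]

/f/ after /v/ (voiced) → [v]
/t/ after /z/ (voiced) → [d]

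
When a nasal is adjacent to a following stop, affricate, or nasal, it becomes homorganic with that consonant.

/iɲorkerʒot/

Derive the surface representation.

[iɲorkerʒot]

no segment meets the rule's conditions; no change.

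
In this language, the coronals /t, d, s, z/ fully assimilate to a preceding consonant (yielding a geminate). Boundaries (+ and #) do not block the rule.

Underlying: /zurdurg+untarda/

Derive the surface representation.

/d/ after /r/ → [r] (total assimilation)
/t/ after /n/ → [n] (total assimilation)
/d/ after /r/ → [r] (total assimilation)

[zurrurg+unnarra]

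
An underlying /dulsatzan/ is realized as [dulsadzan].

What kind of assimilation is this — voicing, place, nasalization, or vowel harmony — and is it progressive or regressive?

voicing assimilation, regressive

/t/→[d].
Each target copies a feature from the following segment, so the direction is regressive.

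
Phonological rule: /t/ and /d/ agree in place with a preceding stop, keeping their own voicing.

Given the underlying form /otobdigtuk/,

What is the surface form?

[otobbigkuk]

/d/ after /b/ (labial) → [b]
/t/ after /g/ (velar) → [k]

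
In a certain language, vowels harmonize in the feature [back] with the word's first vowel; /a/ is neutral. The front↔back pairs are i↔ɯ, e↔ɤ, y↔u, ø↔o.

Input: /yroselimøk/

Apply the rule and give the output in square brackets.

/o/ harmonizes with /y/ ([-back]) → [ø]

[yrøselimøk]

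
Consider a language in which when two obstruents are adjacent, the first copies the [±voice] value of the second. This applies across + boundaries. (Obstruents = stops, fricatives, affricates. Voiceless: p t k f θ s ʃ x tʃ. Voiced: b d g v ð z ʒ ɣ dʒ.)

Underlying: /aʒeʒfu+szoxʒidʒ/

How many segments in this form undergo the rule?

3

/ʒ/ before /f/ (voiceless) → [ʃ]
/s/ before /z/ (voiced) → [z]
/x/ before /ʒ/ (voiced) → [ɣ]
3 segments change.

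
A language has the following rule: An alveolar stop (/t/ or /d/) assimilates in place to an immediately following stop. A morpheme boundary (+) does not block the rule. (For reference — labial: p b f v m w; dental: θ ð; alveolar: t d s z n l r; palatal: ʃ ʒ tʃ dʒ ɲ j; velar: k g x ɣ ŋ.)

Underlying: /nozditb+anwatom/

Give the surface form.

/t/ before /b/ (labial) → [p]

[nozdipb+anwatom]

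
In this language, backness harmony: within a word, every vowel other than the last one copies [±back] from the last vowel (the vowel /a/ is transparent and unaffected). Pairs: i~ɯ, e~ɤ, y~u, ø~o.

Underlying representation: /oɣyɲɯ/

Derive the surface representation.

/y/ harmonizes with /ɯ/ ([+back]) → [u]

[oɣuɲɯ]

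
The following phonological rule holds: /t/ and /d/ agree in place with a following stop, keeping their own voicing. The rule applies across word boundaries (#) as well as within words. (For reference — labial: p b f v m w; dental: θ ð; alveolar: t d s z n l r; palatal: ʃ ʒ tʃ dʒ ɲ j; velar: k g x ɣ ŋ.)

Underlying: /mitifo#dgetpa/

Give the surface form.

[mitifo#ggeppa]

/d/ before /g/ (velar) → [g]
/t/ before /p/ (labial) → [p]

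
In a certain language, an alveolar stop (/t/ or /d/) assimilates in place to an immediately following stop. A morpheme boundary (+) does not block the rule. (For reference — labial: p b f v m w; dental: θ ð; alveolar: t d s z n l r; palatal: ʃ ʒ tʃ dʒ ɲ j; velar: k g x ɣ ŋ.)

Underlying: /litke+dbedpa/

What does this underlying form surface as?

/t/ before /k/ (velar) → [k]
/d/ before /b/ (labial) → [b]
/d/ before /p/ (labial) → [b]

[likke+bbebpa]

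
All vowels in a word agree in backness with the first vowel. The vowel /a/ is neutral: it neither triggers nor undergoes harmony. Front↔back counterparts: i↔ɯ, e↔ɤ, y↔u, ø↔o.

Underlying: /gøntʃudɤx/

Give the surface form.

[gøntʃydex]

/u/ harmonizes with /ø/ ([-back]) → [y]
/ɤ/ harmonizes with /ø/ ([-back]) → [e]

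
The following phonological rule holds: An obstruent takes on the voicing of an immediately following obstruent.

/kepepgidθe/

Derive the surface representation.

/p/ before /g/ (voiced) → [b]
/d/ before /θ/ (voiceless) → [t]

[kepebgitθe]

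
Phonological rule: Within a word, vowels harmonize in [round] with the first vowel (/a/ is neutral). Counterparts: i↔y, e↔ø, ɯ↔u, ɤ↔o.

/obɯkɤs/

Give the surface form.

/ɯ/ harmonizes with /o/ ([+round]) → [u]
/ɤ/ harmonizes with /o/ ([+round]) → [o]

[obukos]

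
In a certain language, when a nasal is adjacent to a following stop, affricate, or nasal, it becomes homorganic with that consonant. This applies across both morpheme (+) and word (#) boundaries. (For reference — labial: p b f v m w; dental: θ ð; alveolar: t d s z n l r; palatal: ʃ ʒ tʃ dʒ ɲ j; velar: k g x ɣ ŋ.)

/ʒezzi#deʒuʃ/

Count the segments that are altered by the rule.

0

No segment meets the rule's conditions.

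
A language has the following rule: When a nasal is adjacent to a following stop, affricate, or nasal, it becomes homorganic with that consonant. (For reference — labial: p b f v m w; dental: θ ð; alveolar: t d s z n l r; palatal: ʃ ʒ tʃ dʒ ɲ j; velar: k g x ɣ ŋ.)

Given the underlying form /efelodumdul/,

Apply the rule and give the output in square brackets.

[efelodundul]

/m/ before /d/ (alveolar) → [n]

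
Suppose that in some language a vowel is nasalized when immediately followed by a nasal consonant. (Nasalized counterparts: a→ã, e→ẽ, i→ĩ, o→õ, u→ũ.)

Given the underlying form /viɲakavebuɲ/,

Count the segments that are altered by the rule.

2

/i/ before nasal /ɲ/ → [ĩ]
/u/ before nasal /ɲ/ → [ũ]
2 segments change.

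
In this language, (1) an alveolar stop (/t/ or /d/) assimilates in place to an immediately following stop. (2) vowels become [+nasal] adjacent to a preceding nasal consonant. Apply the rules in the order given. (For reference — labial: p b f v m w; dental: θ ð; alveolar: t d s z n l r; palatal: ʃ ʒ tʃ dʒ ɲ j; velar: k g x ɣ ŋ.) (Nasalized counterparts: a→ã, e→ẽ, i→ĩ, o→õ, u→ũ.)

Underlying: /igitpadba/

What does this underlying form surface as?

Rule 1: /t/ before /p/ (labial) → [p]
Rule 1: /d/ before /b/ (labial) → [b]
After rule 1: igippabba
Rule 2: no segment meets the rule's conditions; no change.

[igippabba]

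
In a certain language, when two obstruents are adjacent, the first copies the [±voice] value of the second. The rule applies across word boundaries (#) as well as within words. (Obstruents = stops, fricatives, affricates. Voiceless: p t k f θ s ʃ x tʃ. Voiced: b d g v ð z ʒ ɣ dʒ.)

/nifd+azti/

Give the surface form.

[nivd+asti]

/f/ before /d/ (voiced) → [v]
/z/ before /t/ (voiceless) → [s]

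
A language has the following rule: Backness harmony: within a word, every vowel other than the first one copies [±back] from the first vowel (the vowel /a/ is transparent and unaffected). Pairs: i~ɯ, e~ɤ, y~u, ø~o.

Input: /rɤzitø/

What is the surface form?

[rɤzɯto]

/i/ harmonizes with /ɤ/ ([+back]) → [ɯ]
/ø/ harmonizes with /ɤ/ ([+back]) → [o]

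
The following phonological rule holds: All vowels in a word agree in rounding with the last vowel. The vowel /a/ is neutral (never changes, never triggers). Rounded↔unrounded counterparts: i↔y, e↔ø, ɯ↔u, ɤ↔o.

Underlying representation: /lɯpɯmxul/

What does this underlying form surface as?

[lupumxul]

/ɯ/ harmonizes with /u/ ([+round]) → [u]
/ɯ/ harmonizes with /u/ ([+round]) → [u]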